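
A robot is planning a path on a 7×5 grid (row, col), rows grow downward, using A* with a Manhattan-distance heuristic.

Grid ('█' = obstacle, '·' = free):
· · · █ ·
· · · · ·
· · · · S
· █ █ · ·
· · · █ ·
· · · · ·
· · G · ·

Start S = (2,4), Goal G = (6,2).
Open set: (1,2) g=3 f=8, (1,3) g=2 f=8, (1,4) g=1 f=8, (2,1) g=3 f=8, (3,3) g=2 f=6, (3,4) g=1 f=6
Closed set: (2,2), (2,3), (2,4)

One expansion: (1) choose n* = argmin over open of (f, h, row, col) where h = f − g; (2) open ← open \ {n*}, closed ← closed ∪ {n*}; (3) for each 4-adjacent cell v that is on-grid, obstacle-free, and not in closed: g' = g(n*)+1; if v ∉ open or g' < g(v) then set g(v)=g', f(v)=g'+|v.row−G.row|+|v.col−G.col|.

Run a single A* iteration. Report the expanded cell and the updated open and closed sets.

step 1: expand (3,3) (f=6, h=4) → closed; open now [(1,2) g=3 f=8, (1,3) g=2 f=8, (1,4) g=1 f=8, (2,1) g=3 f=8, (3,4) g=1 f=6]

expanded=(3,3); open=[(1,2) g=3 f=8, (1,3) g=2 f=8, (1,4) g=1 f=8, (2,1) g=3 f=8, (3,4) g=1 f=6]; closed=[(2,2), (2,3), (2,4), (3,3)]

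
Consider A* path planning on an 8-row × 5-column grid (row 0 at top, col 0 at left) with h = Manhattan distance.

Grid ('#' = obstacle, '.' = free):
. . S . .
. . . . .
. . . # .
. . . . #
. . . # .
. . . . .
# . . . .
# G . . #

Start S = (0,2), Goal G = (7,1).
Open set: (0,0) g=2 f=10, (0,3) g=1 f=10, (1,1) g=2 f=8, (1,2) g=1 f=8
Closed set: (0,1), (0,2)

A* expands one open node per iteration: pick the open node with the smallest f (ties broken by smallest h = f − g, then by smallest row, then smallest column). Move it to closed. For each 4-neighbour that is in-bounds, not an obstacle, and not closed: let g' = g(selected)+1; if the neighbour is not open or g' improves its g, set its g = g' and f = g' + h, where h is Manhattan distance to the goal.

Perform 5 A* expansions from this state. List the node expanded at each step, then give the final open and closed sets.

order=[(1,1) → (2,1) → (3,1) → (4,1) → (5,1)]; open=[(0,0) g=2 f=10, (0,3) g=1 f=10, (1,0) g=3 f=10, (1,2) g=1 f=8, (2,0) g=4 f=10, (2,2) g=4 f=10, (3,0) g=5 f=10, (3,2) g=5 f=10, (4,0) g=6 f=10, (4,2) g=6 f=10, (5,0) g=7 f=10, (5,2) g=7 f=10, (6,1) g=7 f=8]; closed=[(0,1), (0,2), (1,1), (2,1), (3,1), (4,1), (5,1)]

step 1: expand (1,1) (f=8, h=6) → closed; open now [(0,0) g=2 f=10, (0,3) g=1 f=10, (1,0) g=3 f=10, (1,2) g=1 f=8, (2,1) g=3 f=8]
step 2: expand (2,1) (f=8, h=5) → closed; open now [(0,0) g=2 f=10, (0,3) g=1 f=10, (1,0) g=3 f=10, (1,2) g=1 f=8, (2,0) g=4 f=10, (2,2) g=4 f=10, (3,1) g=4 f=8]
step 3: expand (3,1) (f=8, h=4) → closed; open now [(0,0) g=2 f=10, (0,3) g=1 f=10, (1,0) g=3 f=10, (1,2) g=1 f=8, (2,0) g=4 f=10, (2,2) g=4 f=10, (3,0) g=5 f=10, (3,2) g=5 f=10, (4,1) g=5 f=8]
step 4: expand (4,1) (f=8, h=3) → closed; open now [(0,0) g=2 f=10, (0,3) g=1 f=10, (1,0) g=3 f=10, (1,2) g=1 f=8, (2,0) g=4 f=10, (2,2) g=4 f=10, (3,0) g=5 f=10, (3,2) g=5 f=10, (4,0) g=6 f=10, (4,2) g=6 f=10, (5,1) g=6 f=8]
step 5: expand (5,1) (f=8, h=2) → closed; open now [(0,0) g=2 f=10, (0,3) g=1 f=10, (1,0) g=3 f=10, (1,2) g=1 f=8, (2,0) g=4 f=10, (2,2) g=4 f=10, (3,0) g=5 f=10, (3,2) g=5 f=10, (4,0) g=6 f=10, (4,2) g=6 f=10, (5,0) g=7 f=10, (5,2) g=7 f=10, (6,1) g=7 f=8]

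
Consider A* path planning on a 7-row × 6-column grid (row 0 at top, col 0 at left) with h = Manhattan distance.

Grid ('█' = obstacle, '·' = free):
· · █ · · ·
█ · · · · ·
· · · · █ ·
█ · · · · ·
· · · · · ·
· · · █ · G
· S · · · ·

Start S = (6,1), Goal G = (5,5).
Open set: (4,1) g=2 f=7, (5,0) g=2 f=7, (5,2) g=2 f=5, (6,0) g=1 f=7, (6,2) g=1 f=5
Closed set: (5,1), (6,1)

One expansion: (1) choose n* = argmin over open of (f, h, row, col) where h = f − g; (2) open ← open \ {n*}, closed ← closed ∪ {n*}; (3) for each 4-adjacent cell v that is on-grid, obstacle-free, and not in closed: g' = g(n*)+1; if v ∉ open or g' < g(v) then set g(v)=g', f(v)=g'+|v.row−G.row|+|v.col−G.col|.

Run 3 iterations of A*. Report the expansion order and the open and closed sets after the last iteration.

order=[(5,2) → (6,2) → (6,3)]; open=[(4,1) g=2 f=7, (4,2) g=3 f=7, (5,0) g=2 f=7, (6,0) g=1 f=7, (6,4) g=3 f=5]; closed=[(5,1), (5,2), (6,1), (6,2), (6,3)]

step 1: expand (5,2) (f=5, h=3) → closed; open now [(4,1) g=2 f=7, (4,2) g=3 f=7, (5,0) g=2 f=7, (6,0) g=1 f=7, (6,2) g=1 f=5]
step 2: expand (6,2) (f=5, h=4) → closed; open now [(4,1) g=2 f=7, (4,2) g=3 f=7, (5,0) g=2 f=7, (6,0) g=1 f=7, (6,3) g=2 f=5]
step 3: expand (6,3) (f=5, h=3) → closed; open now [(4,1) g=2 f=7, (4,2) g=3 f=7, (5,0) g=2 f=7, (6,0) g=1 f=7, (6,4) g=3 f=5]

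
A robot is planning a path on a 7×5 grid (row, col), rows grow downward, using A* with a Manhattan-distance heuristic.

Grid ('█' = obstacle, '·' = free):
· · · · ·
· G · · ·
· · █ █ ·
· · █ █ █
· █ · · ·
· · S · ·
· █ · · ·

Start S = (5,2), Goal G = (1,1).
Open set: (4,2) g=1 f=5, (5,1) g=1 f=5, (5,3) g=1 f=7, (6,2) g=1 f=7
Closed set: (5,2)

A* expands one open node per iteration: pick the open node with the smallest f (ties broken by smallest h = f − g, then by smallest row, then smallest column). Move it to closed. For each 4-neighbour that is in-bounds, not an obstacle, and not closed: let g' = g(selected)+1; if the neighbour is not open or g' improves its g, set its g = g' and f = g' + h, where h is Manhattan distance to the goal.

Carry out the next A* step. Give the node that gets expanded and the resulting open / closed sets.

step 1: expand (4,2) (f=5, h=4) → closed; open now [(4,3) g=2 f=7, (5,1) g=1 f=5, (5,3) g=1 f=7, (6,2) g=1 f=7]

expanded=(4,2); open=[(4,3) g=2 f=7, (5,1) g=1 f=5, (5,3) g=1 f=7, (6,2) g=1 f=7]; closed=[(4,2), (5,2)]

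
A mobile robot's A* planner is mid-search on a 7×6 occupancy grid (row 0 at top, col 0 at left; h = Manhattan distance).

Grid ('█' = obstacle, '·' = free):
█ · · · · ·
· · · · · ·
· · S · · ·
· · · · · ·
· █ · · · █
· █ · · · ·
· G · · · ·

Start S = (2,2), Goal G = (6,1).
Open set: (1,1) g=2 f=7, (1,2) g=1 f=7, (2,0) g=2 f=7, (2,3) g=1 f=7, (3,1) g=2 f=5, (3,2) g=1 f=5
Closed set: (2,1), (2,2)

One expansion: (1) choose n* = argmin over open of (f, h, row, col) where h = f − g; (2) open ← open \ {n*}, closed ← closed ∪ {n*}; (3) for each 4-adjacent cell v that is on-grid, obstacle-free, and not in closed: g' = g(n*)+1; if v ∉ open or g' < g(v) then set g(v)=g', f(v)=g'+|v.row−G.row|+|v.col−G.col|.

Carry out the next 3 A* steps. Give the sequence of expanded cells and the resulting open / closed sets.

step 1: expand (3,1) (f=5, h=3) → closed; open now [(1,1) g=2 f=7, (1,2) g=1 f=7, (2,0) g=2 f=7, (2,3) g=1 f=7, (3,0) g=3 f=7, (3,2) g=1 f=5]
step 2: expand (3,2) (f=5, h=4) → closed; open now [(1,1) g=2 f=7, (1,2) g=1 f=7, (2,0) g=2 f=7, (2,3) g=1 f=7, (3,0) g=3 f=7, (3,3) g=2 f=7, (4,2) g=2 f=5]
step 3: expand (4,2) (f=5, h=3) → closed; open now [(1,1) g=2 f=7, (1,2) g=1 f=7, (2,0) g=2 f=7, (2,3) g=1 f=7, (3,0) g=3 f=7, (3,3) g=2 f=7, (4,3) g=3 f=7, (5,2) g=3 f=5]

order=[(3,1) → (3,2) → (4,2)]; open=[(1,1) g=2 f=7, (1,2) g=1 f=7, (2,0) g=2 f=7, (2,3) g=1 f=7, (3,0) g=3 f=7, (3,3) g=2 f=7, (4,3) g=3 f=7, (5,2) g=3 f=5]; closed=[(2,1), (2,2), (3,1), (3,2), (4,2)]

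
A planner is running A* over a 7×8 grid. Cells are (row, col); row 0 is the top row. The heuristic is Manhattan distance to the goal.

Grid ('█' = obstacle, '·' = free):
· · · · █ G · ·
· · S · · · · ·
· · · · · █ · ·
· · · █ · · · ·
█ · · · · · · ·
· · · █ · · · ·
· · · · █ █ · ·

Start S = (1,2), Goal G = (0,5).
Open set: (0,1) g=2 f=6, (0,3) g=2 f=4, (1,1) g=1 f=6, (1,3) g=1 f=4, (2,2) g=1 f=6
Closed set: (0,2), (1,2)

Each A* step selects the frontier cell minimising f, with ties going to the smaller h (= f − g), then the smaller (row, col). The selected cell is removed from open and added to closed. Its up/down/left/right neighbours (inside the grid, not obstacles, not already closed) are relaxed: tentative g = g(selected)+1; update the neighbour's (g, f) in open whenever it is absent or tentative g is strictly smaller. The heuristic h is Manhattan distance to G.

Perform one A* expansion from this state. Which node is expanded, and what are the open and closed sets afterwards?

expanded=(0,3); open=[(0,1) g=2 f=6, (1,1) g=1 f=6, (1,3) g=1 f=4, (2,2) g=1 f=6]; closed=[(0,2), (0,3), (1,2)]

step 1: expand (0,3) (f=4, h=2) → closed; open now [(0,1) g=2 f=6, (1,1) g=1 f=6, (1,3) g=1 f=4, (2,2) g=1 f=6]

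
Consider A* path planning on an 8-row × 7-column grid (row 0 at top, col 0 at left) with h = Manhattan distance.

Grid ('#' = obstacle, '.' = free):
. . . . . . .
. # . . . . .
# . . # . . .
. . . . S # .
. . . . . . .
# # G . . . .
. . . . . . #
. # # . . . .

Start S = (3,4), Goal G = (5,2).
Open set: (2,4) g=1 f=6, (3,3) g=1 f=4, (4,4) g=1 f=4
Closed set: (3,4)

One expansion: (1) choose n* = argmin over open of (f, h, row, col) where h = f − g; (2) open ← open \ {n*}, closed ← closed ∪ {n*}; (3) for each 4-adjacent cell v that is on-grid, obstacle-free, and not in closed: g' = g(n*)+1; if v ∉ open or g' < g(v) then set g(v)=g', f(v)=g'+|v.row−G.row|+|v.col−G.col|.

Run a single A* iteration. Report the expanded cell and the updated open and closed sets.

step 1: expand (3,3) (f=4, h=3) → closed; open now [(2,4) g=1 f=6, (3,2) g=2 f=4, (4,3) g=2 f=4, (4,4) g=1 f=4]

expanded=(3,3); open=[(2,4) g=1 f=6, (3,2) g=2 f=4, (4,3) g=2 f=4, (4,4) g=1 f=4]; closed=[(3,3), (3,4)]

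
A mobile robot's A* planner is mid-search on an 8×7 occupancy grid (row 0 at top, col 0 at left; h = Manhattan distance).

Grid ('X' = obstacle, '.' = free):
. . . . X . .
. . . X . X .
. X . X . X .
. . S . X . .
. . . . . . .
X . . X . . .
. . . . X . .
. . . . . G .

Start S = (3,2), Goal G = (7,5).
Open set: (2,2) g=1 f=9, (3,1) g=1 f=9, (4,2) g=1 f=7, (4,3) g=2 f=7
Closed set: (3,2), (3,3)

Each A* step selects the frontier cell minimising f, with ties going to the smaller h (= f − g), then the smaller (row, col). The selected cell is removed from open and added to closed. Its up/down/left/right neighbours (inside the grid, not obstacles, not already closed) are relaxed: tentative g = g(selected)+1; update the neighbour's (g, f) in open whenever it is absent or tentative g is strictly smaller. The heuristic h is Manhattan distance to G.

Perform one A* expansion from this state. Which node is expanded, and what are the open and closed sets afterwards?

step 1: expand (4,3) (f=7, h=5) → closed; open now [(2,2) g=1 f=9, (3,1) g=1 f=9, (4,2) g=1 f=7, (4,4) g=3 f=7]

expanded=(4,3); open=[(2,2) g=1 f=9, (3,1) g=1 f=9, (4,2) g=1 f=7, (4,4) g=3 f=7]; closed=[(3,2), (3,3), (4,3)]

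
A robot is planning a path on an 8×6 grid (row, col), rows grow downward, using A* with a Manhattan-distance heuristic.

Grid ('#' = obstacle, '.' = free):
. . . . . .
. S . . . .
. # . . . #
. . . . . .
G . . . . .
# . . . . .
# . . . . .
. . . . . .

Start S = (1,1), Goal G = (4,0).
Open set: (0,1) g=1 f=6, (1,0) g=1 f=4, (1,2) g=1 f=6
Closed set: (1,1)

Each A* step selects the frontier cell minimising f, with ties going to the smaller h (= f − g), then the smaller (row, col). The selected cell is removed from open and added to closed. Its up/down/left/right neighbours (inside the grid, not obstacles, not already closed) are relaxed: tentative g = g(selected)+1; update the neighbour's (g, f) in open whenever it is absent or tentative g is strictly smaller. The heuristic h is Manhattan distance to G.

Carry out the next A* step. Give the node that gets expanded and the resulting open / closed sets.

expanded=(1,0); open=[(0,0) g=2 f=6, (0,1) g=1 f=6, (1,2) g=1 f=6, (2,0) g=2 f=4]; closed=[(1,0), (1,1)]

step 1: expand (1,0) (f=4, h=3) → closed; open now [(0,0) g=2 f=6, (0,1) g=1 f=6, (1,2) g=1 f=6, (2,0) g=2 f=4]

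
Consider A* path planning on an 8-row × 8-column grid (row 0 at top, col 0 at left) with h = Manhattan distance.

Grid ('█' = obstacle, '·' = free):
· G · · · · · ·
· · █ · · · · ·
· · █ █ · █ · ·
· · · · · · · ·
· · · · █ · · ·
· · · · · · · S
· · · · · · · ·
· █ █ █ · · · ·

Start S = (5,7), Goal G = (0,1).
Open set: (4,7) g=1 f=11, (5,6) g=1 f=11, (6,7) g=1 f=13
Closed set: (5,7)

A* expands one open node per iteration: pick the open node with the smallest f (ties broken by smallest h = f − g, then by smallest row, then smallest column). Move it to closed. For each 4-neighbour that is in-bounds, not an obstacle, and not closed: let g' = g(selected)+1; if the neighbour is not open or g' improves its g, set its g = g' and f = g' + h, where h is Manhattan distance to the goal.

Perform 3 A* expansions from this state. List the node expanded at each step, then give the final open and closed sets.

step 1: expand (4,7) (f=11, h=10) → closed; open now [(3,7) g=2 f=11, (4,6) g=2 f=11, (5,6) g=1 f=11, (6,7) g=1 f=13]
step 2: expand (3,7) (f=11, h=9) → closed; open now [(2,7) g=3 f=11, (3,6) g=3 f=11, (4,6) g=2 f=11, (5,6) g=1 f=11, (6,7) g=1 f=13]
step 3: expand (2,7) (f=11, h=8) → closed; open now [(1,7) g=4 f=11, (2,6) g=4 f=11, (3,6) g=3 f=11, (4,6) g=2 f=11, (5,6) g=1 f=11, (6,7) g=1 f=13]

order=[(4,7) → (3,7) → (2,7)]; open=[(1,7) g=4 f=11, (2,6) g=4 f=11, (3,6) g=3 f=11, (4,6) g=2 f=11, (5,6) g=1 f=11, (6,7) g=1 f=13]; closed=[(2,7), (3,7), (4,7), (5,7)]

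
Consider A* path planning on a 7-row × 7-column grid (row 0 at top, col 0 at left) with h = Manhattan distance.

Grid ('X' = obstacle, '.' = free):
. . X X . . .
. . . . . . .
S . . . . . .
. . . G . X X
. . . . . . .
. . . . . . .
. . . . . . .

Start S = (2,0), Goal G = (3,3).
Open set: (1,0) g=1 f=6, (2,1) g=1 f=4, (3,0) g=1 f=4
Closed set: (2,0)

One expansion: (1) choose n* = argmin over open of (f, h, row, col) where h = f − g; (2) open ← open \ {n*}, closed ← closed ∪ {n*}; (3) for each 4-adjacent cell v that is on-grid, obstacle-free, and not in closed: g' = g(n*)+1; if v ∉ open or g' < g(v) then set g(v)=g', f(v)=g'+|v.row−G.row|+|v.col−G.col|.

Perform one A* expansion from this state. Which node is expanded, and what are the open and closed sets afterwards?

step 1: expand (2,1) (f=4, h=3) → closed; open now [(1,0) g=1 f=6, (1,1) g=2 f=6, (2,2) g=2 f=4, (3,0) g=1 f=4, (3,1) g=2 f=4]

expanded=(2,1); open=[(1,0) g=1 f=6, (1,1) g=2 f=6, (2,2) g=2 f=4, (3,0) g=1 f=4, (3,1) g=2 f=4]; closed=[(2,0), (2,1)]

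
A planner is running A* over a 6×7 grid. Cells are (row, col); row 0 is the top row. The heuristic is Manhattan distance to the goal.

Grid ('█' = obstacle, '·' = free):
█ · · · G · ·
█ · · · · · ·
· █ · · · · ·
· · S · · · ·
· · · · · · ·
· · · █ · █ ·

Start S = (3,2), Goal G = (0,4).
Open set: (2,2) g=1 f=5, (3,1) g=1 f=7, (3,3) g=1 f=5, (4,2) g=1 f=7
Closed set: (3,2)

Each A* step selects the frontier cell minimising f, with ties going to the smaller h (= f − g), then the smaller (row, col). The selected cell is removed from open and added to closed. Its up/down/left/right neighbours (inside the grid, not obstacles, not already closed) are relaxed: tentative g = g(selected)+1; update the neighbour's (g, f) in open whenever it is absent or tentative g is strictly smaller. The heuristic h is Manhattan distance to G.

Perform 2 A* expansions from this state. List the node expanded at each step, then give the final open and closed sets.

step 1: expand (2,2) (f=5, h=4) → closed; open now [(1,2) g=2 f=5, (2,3) g=2 f=5, (3,1) g=1 f=7, (3,3) g=1 f=5, (4,2) g=1 f=7]
step 2: expand (1,2) (f=5, h=3) → closed; open now [(0,2) g=3 f=5, (1,1) g=3 f=7, (1,3) g=3 f=5, (2,3) g=2 f=5, (3,1) g=1 f=7, (3,3) g=1 f=5, (4,2) g=1 f=7]

order=[(2,2) → (1,2)]; open=[(0,2) g=3 f=5, (1,1) g=3 f=7, (1,3) g=3 f=5, (2,3) g=2 f=5, (3,1) g=1 f=7, (3,3) g=1 f=5, (4,2) g=1 f=7]; closed=[(1,2), (2,2), (3,2)]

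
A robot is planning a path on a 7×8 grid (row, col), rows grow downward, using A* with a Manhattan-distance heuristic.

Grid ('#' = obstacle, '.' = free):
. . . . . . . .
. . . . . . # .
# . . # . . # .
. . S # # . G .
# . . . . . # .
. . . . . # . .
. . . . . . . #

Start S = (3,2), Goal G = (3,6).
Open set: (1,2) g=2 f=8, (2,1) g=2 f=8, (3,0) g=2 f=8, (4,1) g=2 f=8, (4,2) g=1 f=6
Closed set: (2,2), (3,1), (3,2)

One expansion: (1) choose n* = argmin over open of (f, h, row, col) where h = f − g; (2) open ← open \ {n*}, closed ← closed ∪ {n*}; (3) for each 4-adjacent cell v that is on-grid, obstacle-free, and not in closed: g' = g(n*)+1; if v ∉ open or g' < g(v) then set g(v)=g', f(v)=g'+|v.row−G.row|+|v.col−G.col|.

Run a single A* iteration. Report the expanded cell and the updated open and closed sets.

expanded=(4,2); open=[(1,2) g=2 f=8, (2,1) g=2 f=8, (3,0) g=2 f=8, (4,1) g=2 f=8, (4,3) g=2 f=6, (5,2) g=2 f=8]; closed=[(2,2), (3,1), (3,2), (4,2)]

step 1: expand (4,2) (f=6, h=5) → closed; open now [(1,2) g=2 f=8, (2,1) g=2 f=8, (3,0) g=2 f=8, (4,1) g=2 f=8, (4,3) g=2 f=6, (5,2) g=2 f=8]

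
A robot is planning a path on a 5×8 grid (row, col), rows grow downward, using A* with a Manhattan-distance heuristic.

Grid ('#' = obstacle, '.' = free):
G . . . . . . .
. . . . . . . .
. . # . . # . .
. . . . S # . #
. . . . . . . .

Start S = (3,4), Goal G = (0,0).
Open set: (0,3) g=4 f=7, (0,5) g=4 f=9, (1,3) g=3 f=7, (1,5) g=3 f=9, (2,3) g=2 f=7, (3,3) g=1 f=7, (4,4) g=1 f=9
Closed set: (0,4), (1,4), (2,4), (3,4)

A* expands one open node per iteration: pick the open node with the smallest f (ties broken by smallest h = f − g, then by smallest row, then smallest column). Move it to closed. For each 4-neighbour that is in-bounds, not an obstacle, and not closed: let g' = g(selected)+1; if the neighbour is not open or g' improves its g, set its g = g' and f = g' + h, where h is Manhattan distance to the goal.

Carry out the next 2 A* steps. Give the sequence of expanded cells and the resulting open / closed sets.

order=[(0,3) → (0,2)]; open=[(0,1) g=6 f=7, (0,5) g=4 f=9, (1,2) g=6 f=9, (1,3) g=3 f=7, (1,5) g=3 f=9, (2,3) g=2 f=7, (3,3) g=1 f=7, (4,4) g=1 f=9]; closed=[(0,2), (0,3), (0,4), (1,4), (2,4), (3,4)]

step 1: expand (0,3) (f=7, h=3) → closed; open now [(0,2) g=5 f=7, (0,5) g=4 f=9, (1,3) g=3 f=7, (1,5) g=3 f=9, (2,3) g=2 f=7, (3,3) g=1 f=7, (4,4) g=1 f=9]
step 2: expand (0,2) (f=7, h=2) → closed; open now [(0,1) g=6 f=7, (0,5) g=4 f=9, (1,2) g=6 f=9, (1,3) g=3 f=7, (1,5) g=3 f=9, (2,3) g=2 f=7, (3,3) g=1 f=7, (4,4) g=1 f=9]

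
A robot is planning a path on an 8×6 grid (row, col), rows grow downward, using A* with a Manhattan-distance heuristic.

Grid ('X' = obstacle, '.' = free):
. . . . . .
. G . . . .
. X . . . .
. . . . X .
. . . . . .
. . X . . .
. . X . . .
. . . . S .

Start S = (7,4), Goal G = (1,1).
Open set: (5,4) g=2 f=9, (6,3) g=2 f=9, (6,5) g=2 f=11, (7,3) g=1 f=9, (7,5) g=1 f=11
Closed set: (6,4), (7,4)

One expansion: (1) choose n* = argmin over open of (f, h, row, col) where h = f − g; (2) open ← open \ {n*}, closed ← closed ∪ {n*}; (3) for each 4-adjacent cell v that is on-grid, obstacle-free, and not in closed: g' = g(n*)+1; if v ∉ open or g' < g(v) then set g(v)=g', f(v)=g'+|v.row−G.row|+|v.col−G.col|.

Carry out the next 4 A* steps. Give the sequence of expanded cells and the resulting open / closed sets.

order=[(5,4) → (4,4) → (4,3) → (3,3)]; open=[(2,3) g=6 f=9, (3,2) g=6 f=9, (4,2) g=5 f=9, (4,5) g=4 f=11, (5,3) g=3 f=9, (5,5) g=3 f=11, (6,3) g=2 f=9, (6,5) g=2 f=11, (7,3) g=1 f=9, (7,5) g=1 f=11]; closed=[(3,3), (4,3), (4,4), (5,4), (6,4), (7,4)]

step 1: expand (5,4) (f=9, h=7) → closed; open now [(4,4) g=3 f=9, (5,3) g=3 f=9, (5,5) g=3 f=11, (6,3) g=2 f=9, (6,5) g=2 f=11, (7,3) g=1 f=9, (7,5) g=1 f=11]
step 2: expand (4,4) (f=9, h=6) → closed; open now [(4,3) g=4 f=9, (4,5) g=4 f=11, (5,3) g=3 f=9, (5,5) g=3 f=11, (6,3) g=2 f=9, (6,5) g=2 f=11, (7,3) g=1 f=9, (7,5) g=1 f=11]
step 3: expand (4,3) (f=9, h=5) → closed; open now [(3,3) g=5 f=9, (4,2) g=5 f=9, (4,5) g=4 f=11, (5,3) g=3 f=9, (5,5) g=3 f=11, (6,3) g=2 f=9, (6,5) g=2 f=11, (7,3) g=1 f=9, (7,5) g=1 f=11]
step 4: expand (3,3) (f=9, h=4) → closed; open now [(2,3) g=6 f=9, (3,2) g=6 f=9, (4,2) g=5 f=9, (4,5) g=4 f=11, (5,3) g=3 f=9, (5,5) g=3 f=11, (6,3) g=2 f=9, (6,5) g=2 f=11, (7,3) g=1 f=9, (7,5) g=1 f=11]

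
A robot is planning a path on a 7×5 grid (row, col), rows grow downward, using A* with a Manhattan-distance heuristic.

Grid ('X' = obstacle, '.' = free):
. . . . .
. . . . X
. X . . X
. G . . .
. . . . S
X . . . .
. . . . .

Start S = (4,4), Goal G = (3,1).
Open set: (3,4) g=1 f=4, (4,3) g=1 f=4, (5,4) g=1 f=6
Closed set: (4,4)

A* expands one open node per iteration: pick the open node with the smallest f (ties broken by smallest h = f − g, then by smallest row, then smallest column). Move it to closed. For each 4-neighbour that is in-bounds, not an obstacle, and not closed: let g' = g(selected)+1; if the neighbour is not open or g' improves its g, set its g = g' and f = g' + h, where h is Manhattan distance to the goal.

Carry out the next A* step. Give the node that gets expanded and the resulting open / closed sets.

expanded=(3,4); open=[(3,3) g=2 f=4, (4,3) g=1 f=4, (5,4) g=1 f=6]; closed=[(3,4), (4,4)]

step 1: expand (3,4) (f=4, h=3) → closed; open now [(3,3) g=2 f=4, (4,3) g=1 f=4, (5,4) g=1 f=6]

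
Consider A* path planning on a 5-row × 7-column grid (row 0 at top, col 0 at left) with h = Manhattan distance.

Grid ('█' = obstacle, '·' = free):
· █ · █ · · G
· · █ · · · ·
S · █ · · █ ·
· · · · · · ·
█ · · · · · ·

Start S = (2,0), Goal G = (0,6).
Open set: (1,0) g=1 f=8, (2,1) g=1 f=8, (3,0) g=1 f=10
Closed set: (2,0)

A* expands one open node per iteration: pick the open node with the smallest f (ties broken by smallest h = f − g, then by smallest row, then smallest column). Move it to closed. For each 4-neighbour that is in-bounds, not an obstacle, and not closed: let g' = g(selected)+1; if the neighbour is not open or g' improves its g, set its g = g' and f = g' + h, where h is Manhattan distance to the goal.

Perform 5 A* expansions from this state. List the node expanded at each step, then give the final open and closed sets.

order=[(1,0) → (0,0) → (1,1) → (2,1) → (3,1)]; open=[(3,0) g=1 f=10, (3,2) g=3 f=10, (4,1) g=3 f=12]; closed=[(0,0), (1,0), (1,1), (2,0), (2,1), (3,1)]

step 1: expand (1,0) (f=8, h=7) → closed; open now [(0,0) g=2 f=8, (1,1) g=2 f=8, (2,1) g=1 f=8, (3,0) g=1 f=10]
step 2: expand (0,0) (f=8, h=6) → closed; open now [(1,1) g=2 f=8, (2,1) g=1 f=8, (3,0) g=1 f=10]
step 3: expand (1,1) (f=8, h=6) → closed; open now [(2,1) g=1 f=8, (3,0) g=1 f=10]
step 4: expand (2,1) (f=8, h=7) → closed; open now [(3,0) g=1 f=10, (3,1) g=2 f=10]
step 5: expand (3,1) (f=10, h=8) → closed; open now [(3,0) g=1 f=10, (3,2) g=3 f=10, (4,1) g=3 f=12]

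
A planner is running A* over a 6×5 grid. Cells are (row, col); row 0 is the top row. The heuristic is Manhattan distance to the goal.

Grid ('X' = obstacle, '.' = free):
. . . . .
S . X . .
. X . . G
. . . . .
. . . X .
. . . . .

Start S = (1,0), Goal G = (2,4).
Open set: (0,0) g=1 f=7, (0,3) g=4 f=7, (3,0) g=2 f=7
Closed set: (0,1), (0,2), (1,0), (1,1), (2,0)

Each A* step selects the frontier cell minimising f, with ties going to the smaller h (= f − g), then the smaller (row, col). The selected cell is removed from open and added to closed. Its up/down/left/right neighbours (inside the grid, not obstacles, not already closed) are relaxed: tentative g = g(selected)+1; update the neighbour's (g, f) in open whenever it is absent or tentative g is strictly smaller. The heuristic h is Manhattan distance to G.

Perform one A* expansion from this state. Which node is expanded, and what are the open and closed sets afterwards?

step 1: expand (0,3) (f=7, h=3) → closed; open now [(0,0) g=1 f=7, (0,4) g=5 f=7, (1,3) g=5 f=7, (3,0) g=2 f=7]

expanded=(0,3); open=[(0,0) g=1 f=7, (0,4) g=5 f=7, (1,3) g=5 f=7, (3,0) g=2 f=7]; closed=[(0,1), (0,2), (0,3), (1,0), (1,1), (2,0)]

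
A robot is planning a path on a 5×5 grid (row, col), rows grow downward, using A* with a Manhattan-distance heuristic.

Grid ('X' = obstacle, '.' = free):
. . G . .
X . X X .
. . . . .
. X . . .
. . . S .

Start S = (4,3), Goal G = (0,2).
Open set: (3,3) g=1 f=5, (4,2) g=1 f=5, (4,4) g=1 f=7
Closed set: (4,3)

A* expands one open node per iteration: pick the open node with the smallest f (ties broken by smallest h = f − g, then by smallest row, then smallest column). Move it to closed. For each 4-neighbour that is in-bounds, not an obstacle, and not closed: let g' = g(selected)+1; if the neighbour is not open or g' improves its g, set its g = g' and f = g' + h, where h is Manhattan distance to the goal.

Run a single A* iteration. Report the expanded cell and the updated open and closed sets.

expanded=(3,3); open=[(2,3) g=2 f=5, (3,2) g=2 f=5, (3,4) g=2 f=7, (4,2) g=1 f=5, (4,4) g=1 f=7]; closed=[(3,3), (4,3)]

step 1: expand (3,3) (f=5, h=4) → closed; open now [(2,3) g=2 f=5, (3,2) g=2 f=5, (3,4) g=2 f=7, (4,2) g=1 f=5, (4,4) g=1 f=7]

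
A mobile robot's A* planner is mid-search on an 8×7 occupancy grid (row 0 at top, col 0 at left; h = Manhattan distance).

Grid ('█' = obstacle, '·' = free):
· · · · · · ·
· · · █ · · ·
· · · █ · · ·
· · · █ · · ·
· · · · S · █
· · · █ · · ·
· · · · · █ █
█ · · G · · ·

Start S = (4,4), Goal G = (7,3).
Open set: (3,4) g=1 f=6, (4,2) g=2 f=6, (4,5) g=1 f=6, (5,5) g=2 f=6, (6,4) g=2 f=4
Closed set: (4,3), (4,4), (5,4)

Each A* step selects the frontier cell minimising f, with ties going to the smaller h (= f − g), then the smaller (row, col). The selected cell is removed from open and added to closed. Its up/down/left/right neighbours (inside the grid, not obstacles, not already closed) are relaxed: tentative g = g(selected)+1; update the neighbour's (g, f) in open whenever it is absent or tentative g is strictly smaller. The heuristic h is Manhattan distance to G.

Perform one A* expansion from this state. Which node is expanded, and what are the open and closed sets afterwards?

expanded=(6,4); open=[(3,4) g=1 f=6, (4,2) g=2 f=6, (4,5) g=1 f=6, (5,5) g=2 f=6, (6,3) g=3 f=4, (7,4) g=3 f=4]; closed=[(4,3), (4,4), (5,4), (6,4)]

step 1: expand (6,4) (f=4, h=2) → closed; open now [(3,4) g=1 f=6, (4,2) g=2 f=6, (4,5) g=1 f=6, (5,5) g=2 f=6, (6,3) g=3 f=4, (7,4) g=3 f=4]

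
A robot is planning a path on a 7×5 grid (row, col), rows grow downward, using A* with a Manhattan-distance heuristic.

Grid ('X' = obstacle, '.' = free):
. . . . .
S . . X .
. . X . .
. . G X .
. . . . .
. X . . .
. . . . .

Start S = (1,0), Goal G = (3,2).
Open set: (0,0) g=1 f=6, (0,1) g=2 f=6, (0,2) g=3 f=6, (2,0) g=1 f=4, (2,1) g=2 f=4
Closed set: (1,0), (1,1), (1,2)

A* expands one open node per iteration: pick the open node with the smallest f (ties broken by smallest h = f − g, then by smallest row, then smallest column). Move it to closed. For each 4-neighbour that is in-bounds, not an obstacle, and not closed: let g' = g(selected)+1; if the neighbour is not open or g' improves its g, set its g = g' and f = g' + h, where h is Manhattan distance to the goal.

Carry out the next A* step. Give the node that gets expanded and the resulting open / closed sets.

step 1: expand (2,1) (f=4, h=2) → closed; open now [(0,0) g=1 f=6, (0,1) g=2 f=6, (0,2) g=3 f=6, (2,0) g=1 f=4, (3,1) g=3 f=4]

expanded=(2,1); open=[(0,0) g=1 f=6, (0,1) g=2 f=6, (0,2) g=3 f=6, (2,0) g=1 f=4, (3,1) g=3 f=4]; closed=[(1,0), (1,1), (1,2), (2,1)]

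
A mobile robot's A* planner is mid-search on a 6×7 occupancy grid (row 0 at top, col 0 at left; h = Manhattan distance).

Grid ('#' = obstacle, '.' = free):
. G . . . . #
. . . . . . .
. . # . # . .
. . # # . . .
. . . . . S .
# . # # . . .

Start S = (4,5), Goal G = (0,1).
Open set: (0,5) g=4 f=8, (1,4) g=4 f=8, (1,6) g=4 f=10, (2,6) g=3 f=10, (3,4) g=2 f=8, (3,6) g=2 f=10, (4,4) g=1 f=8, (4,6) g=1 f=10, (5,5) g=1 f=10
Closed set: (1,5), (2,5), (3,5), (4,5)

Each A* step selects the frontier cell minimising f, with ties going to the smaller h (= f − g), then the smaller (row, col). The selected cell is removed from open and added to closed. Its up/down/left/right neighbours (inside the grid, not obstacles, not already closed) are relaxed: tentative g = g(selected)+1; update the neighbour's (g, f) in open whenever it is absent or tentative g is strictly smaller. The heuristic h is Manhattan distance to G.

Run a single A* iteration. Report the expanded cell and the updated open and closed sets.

step 1: expand (0,5) (f=8, h=4) → closed; open now [(0,4) g=5 f=8, (1,4) g=4 f=8, (1,6) g=4 f=10, (2,6) g=3 f=10, (3,4) g=2 f=8, (3,6) g=2 f=10, (4,4) g=1 f=8, (4,6) g=1 f=10, (5,5) g=1 f=10]

expanded=(0,5); open=[(0,4) g=5 f=8, (1,4) g=4 f=8, (1,6) g=4 f=10, (2,6) g=3 f=10, (3,4) g=2 f=8, (3,6) g=2 f=10, (4,4) g=1 f=8, (4,6) g=1 f=10, (5,5) g=1 f=10]; closed=[(0,5), (1,5), (2,5), (3,5), (4,5)]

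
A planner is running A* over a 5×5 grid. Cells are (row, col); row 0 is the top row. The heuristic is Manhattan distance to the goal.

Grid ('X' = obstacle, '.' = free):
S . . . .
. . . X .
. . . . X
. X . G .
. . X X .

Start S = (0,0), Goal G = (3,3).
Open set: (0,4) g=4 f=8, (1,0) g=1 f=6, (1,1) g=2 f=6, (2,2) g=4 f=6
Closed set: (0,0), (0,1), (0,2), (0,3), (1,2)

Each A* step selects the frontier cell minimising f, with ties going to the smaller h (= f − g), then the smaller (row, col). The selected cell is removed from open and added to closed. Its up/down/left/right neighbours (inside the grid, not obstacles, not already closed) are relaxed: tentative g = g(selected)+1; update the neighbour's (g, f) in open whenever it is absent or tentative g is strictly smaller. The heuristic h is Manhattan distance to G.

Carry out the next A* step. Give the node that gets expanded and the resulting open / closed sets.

expanded=(2,2); open=[(0,4) g=4 f=8, (1,0) g=1 f=6, (1,1) g=2 f=6, (2,1) g=5 f=8, (2,3) g=5 f=6, (3,2) g=5 f=6]; closed=[(0,0), (0,1), (0,2), (0,3), (1,2), (2,2)]

step 1: expand (2,2) (f=6, h=2) → closed; open now [(0,4) g=4 f=8, (1,0) g=1 f=6, (1,1) g=2 f=6, (2,1) g=5 f=8, (2,3) g=5 f=6, (3,2) g=5 f=6]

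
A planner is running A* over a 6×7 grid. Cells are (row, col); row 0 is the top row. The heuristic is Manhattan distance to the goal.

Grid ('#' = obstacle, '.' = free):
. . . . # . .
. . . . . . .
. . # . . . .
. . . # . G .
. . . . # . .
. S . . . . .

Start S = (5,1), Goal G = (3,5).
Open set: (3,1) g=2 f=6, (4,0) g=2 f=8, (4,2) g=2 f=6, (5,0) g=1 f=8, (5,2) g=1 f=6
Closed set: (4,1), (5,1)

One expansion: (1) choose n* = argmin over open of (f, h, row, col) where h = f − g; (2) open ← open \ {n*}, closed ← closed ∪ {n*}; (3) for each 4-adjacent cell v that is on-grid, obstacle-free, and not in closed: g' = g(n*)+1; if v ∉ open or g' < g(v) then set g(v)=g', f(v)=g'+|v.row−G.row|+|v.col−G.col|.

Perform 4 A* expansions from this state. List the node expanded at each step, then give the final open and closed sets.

step 1: expand (3,1) (f=6, h=4) → closed; open now [(2,1) g=3 f=8, (3,0) g=3 f=8, (3,2) g=3 f=6, (4,0) g=2 f=8, (4,2) g=2 f=6, (5,0) g=1 f=8, (5,2) g=1 f=6]
step 2: expand (3,2) (f=6, h=3) → closed; open now [(2,1) g=3 f=8, (3,0) g=3 f=8, (4,0) g=2 f=8, (4,2) g=2 f=6, (5,0) g=1 f=8, (5,2) g=1 f=6]
step 3: expand (4,2) (f=6, h=4) → closed; open now [(2,1) g=3 f=8, (3,0) g=3 f=8, (4,0) g=2 f=8, (4,3) g=3 f=6, (5,0) g=1 f=8, (5,2) g=1 f=6]
step 4: expand (4,3) (f=6, h=3) → closed; open now [(2,1) g=3 f=8, (3,0) g=3 f=8, (4,0) g=2 f=8, (5,0) g=1 f=8, (5,2) g=1 f=6, (5,3) g=4 f=8]

order=[(3,1) → (3,2) → (4,2) → (4,3)]; open=[(2,1) g=3 f=8, (3,0) g=3 f=8, (4,0) g=2 f=8, (5,0) g=1 f=8, (5,2) g=1 f=6, (5,3) g=4 f=8]; closed=[(3,1), (3,2), (4,1), (4,2), (4,3), (5,1)]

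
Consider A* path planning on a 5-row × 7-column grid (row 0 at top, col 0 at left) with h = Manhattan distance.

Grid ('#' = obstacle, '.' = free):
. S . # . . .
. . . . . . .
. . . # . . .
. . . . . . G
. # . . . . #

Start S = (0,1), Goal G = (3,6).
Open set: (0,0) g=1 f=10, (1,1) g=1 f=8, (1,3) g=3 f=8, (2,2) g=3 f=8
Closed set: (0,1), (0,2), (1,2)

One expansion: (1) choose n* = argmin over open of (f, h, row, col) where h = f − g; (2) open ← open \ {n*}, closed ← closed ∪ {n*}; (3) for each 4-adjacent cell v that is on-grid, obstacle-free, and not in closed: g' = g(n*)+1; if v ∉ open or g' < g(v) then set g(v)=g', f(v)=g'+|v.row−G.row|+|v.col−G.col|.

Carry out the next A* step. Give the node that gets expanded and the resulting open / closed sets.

expanded=(1,3); open=[(0,0) g=1 f=10, (1,1) g=1 f=8, (1,4) g=4 f=8, (2,2) g=3 f=8]; closed=[(0,1), (0,2), (1,2), (1,3)]

step 1: expand (1,3) (f=8, h=5) → closed; open now [(0,0) g=1 f=10, (1,1) g=1 f=8, (1,4) g=4 f=8, (2,2) g=3 f=8]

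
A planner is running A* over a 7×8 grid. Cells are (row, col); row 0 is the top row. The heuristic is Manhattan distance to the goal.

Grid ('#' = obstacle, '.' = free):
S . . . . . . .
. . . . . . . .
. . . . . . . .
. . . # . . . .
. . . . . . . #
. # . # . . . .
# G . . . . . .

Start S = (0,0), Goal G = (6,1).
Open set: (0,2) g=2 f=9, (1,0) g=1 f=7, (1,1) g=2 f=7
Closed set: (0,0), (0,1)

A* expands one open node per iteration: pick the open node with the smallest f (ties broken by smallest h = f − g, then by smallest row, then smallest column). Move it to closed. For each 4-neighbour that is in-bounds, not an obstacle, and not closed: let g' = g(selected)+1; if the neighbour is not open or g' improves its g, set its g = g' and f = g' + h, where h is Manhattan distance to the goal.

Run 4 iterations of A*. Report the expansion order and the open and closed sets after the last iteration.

order=[(1,1) → (2,1) → (3,1) → (4,1)]; open=[(0,2) g=2 f=9, (1,0) g=1 f=7, (1,2) g=3 f=9, (2,0) g=4 f=9, (2,2) g=4 f=9, (3,0) g=5 f=9, (3,2) g=5 f=9, (4,0) g=6 f=9, (4,2) g=6 f=9]; closed=[(0,0), (0,1), (1,1), (2,1), (3,1), (4,1)]

step 1: expand (1,1) (f=7, h=5) → closed; open now [(0,2) g=2 f=9, (1,0) g=1 f=7, (1,2) g=3 f=9, (2,1) g=3 f=7]
step 2: expand (2,1) (f=7, h=4) → closed; open now [(0,2) g=2 f=9, (1,0) g=1 f=7, (1,2) g=3 f=9, (2,0) g=4 f=9, (2,2) g=4 f=9, (3,1) g=4 f=7]
step 3: expand (3,1) (f=7, h=3) → closed; open now [(0,2) g=2 f=9, (1,0) g=1 f=7, (1,2) g=3 f=9, (2,0) g=4 f=9, (2,2) g=4 f=9, (3,0) g=5 f=9, (3,2) g=5 f=9, (4,1) g=5 f=7]
step 4: expand (4,1) (f=7, h=2) → closed; open now [(0,2) g=2 f=9, (1,0) g=1 f=7, (1,2) g=3 f=9, (2,0) g=4 f=9, (2,2) g=4 f=9, (3,0) g=5 f=9, (3,2) g=5 f=9, (4,0) g=6 f=9, (4,2) g=6 f=9]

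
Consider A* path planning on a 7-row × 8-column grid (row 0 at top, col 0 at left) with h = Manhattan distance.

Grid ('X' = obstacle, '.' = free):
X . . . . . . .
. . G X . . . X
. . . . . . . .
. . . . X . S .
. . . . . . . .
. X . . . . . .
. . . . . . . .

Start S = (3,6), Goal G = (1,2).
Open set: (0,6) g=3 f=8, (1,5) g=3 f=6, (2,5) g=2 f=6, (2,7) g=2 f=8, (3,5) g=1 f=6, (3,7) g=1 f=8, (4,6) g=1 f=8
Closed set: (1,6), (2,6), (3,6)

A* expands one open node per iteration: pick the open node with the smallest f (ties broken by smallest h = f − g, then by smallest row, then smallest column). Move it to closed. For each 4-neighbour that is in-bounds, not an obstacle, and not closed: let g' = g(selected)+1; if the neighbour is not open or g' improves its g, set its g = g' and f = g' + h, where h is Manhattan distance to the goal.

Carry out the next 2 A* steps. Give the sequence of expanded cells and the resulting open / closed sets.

step 1: expand (1,5) (f=6, h=3) → closed; open now [(0,5) g=4 f=8, (0,6) g=3 f=8, (1,4) g=4 f=6, (2,5) g=2 f=6, (2,7) g=2 f=8, (3,5) g=1 f=6, (3,7) g=1 f=8, (4,6) g=1 f=8]
step 2: expand (1,4) (f=6, h=2) → closed; open now [(0,4) g=5 f=8, (0,5) g=4 f=8, (0,6) g=3 f=8, (2,4) g=5 f=8, (2,5) g=2 f=6, (2,7) g=2 f=8, (3,5) g=1 f=6, (3,7) g=1 f=8, (4,6) g=1 f=8]

order=[(1,5) → (1,4)]; open=[(0,4) g=5 f=8, (0,5) g=4 f=8, (0,6) g=3 f=8, (2,4) g=5 f=8, (2,5) g=2 f=6, (2,7) g=2 f=8, (3,5) g=1 f=6, (3,7) g=1 f=8, (4,6) g=1 f=8]; closed=[(1,4), (1,5), (1,6), (2,6), (3,6)]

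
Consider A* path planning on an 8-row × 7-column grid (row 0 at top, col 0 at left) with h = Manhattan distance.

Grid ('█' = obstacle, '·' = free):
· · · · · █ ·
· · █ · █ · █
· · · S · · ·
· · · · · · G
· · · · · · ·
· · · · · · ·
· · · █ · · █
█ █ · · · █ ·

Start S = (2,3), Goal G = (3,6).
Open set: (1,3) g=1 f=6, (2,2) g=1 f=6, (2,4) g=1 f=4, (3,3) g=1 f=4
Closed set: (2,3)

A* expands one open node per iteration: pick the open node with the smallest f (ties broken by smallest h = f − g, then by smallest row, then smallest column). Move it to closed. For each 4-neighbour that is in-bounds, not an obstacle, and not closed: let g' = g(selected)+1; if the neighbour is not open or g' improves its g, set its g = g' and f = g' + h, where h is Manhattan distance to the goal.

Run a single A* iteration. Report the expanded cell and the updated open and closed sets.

step 1: expand (2,4) (f=4, h=3) → closed; open now [(1,3) g=1 f=6, (2,2) g=1 f=6, (2,5) g=2 f=4, (3,3) g=1 f=4, (3,4) g=2 f=4]

expanded=(2,4); open=[(1,3) g=1 f=6, (2,2) g=1 f=6, (2,5) g=2 f=4, (3,3) g=1 f=4, (3,4) g=2 f=4]; closed=[(2,3), (2,4)]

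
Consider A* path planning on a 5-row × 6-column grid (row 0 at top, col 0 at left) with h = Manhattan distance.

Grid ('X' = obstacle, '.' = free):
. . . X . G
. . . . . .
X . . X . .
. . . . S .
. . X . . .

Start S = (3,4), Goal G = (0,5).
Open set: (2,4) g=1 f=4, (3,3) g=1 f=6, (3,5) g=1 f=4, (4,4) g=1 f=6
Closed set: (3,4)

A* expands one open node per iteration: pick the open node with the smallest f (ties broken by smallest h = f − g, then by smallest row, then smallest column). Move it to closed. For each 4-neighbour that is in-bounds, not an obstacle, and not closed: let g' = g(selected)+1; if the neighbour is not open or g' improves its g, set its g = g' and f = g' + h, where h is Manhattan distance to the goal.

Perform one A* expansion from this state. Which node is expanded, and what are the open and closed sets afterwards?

expanded=(2,4); open=[(1,4) g=2 f=4, (2,5) g=2 f=4, (3,3) g=1 f=6, (3,5) g=1 f=4, (4,4) g=1 f=6]; closed=[(2,4), (3,4)]

step 1: expand (2,4) (f=4, h=3) → closed; open now [(1,4) g=2 f=4, (2,5) g=2 f=4, (3,3) g=1 f=6, (3,5) g=1 f=4, (4,4) g=1 f=6]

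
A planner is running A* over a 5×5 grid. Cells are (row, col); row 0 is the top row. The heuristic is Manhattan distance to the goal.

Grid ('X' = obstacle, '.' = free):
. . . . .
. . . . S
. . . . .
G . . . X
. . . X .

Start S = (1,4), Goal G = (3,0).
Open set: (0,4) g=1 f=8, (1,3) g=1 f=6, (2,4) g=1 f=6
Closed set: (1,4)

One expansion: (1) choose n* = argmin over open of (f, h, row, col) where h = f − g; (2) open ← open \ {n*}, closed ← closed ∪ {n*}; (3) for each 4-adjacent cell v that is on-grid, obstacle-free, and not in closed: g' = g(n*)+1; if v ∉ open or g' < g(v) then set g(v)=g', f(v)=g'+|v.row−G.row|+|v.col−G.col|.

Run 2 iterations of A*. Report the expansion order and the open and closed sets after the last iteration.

order=[(1,3) → (1,2)]; open=[(0,2) g=3 f=8, (0,3) g=2 f=8, (0,4) g=1 f=8, (1,1) g=3 f=6, (2,2) g=3 f=6, (2,3) g=2 f=6, (2,4) g=1 f=6]; closed=[(1,2), (1,3), (1,4)]

step 1: expand (1,3) (f=6, h=5) → closed; open now [(0,3) g=2 f=8, (0,4) g=1 f=8, (1,2) g=2 f=6, (2,3) g=2 f=6, (2,4) g=1 f=6]
step 2: expand (1,2) (f=6, h=4) → closed; open now [(0,2) g=3 f=8, (0,3) g=2 f=8, (0,4) g=1 f=8, (1,1) g=3 f=6, (2,2) g=3 f=6, (2,3) g=2 f=6, (2,4) g=1 f=6]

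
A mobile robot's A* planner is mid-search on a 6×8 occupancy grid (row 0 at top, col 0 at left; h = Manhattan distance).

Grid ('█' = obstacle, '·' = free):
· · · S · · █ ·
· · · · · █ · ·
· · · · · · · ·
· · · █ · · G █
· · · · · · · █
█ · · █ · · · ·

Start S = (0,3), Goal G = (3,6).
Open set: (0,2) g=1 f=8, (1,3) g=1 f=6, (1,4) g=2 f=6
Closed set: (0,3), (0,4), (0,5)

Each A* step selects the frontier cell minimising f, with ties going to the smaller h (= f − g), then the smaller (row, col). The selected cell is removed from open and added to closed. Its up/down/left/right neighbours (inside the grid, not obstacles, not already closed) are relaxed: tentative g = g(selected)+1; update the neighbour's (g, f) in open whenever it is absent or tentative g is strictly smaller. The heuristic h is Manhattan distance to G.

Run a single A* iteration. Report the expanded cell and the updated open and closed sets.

expanded=(1,4); open=[(0,2) g=1 f=8, (1,3) g=1 f=6, (2,4) g=3 f=6]; closed=[(0,3), (0,4), (0,5), (1,4)]

step 1: expand (1,4) (f=6, h=4) → closed; open now [(0,2) g=1 f=8, (1,3) g=1 f=6, (2,4) g=3 f=6]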